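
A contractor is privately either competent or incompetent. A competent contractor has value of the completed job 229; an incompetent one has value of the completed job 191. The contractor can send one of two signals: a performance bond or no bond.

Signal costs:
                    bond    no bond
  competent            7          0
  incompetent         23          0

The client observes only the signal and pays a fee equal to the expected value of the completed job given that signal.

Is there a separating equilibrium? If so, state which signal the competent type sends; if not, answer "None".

None

Try competent → bond, incompetent → no bond:
  If types separate, bond earns payment 229 and no bond earns 191.
  Competent: bond gives 229 − 7 = 222; no bond gives 191 − 0 = 191. No deviation. ✓
  Incompetent: no bond gives 191 − 0 = 191; bond gives 229 − 23 = 206. Would deviate. ✗
Try competent → no bond, incompetent → bond:
  If types separate, no bond earns payment 229 and bond earns 191.
  Competent: no bond gives 229 − 0 = 229; bond gives 191 − 7 = 184. No deviation. ✓
  Incompetent: bond gives 191 − 23 = 168; no bond gives 229 − 0 = 229. Would deviate. ✗
Neither assignment is incentive-compatible.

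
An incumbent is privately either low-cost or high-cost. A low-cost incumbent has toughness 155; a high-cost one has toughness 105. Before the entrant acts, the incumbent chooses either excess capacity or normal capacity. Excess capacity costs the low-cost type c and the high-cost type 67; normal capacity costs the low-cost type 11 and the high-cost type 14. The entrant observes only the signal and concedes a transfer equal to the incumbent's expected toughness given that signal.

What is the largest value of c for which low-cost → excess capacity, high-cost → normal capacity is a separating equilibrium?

Under separation: excess capacity → low-cost (pays 155); normal capacity → high-cost (pays 105).
High-cost: 105 − 14 = 91 ≥ 155 − 67 = 88. Holds regardless of c. ✓
Low-cost: 155 − c ≥ 105 − 11, so c ≤ 155 − 94 = 61.

61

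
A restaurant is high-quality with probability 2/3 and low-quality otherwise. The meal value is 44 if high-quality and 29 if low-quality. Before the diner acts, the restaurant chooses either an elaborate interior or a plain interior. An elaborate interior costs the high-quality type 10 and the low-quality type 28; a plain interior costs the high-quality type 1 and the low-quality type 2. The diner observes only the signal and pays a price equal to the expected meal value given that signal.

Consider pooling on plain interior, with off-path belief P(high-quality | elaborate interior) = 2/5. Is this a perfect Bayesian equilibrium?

Yes

At the pooled signal (plain interior) the diner holds the prior 2/3 and pays 2/3·44 + 1/3·29 = 39. Off-path (elaborate interior) belief 2/5 gives 2/5·44 + 3/5·29 = 35.
High-quality: plain interior gives 39 − 1 = 38; elaborate interior gives 35 − 10 = 25. Stays. ✓
Low-quality: plain interior gives 39 − 2 = 37; elaborate interior gives 35 − 28 = 7. Stays. ✓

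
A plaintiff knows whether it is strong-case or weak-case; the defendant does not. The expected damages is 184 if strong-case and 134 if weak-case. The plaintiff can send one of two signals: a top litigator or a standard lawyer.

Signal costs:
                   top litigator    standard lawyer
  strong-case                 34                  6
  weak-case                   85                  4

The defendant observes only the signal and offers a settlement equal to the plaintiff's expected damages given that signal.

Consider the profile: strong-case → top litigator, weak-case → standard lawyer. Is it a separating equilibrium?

Under separation the defendant infers type exactly: top litigator → strong-case (pays 184), standard lawyer → weak-case (pays 134).
Strong-case: top litigator gives 184 − 34 = 150; standard lawyer gives 134 − 6 = 128. No deviation. ✓
Weak-case: standard lawyer gives 134 − 4 = 130; top litigator gives 184 − 85 = 99. No deviation. ✓
Neither type gains from mimicking the other.

Yes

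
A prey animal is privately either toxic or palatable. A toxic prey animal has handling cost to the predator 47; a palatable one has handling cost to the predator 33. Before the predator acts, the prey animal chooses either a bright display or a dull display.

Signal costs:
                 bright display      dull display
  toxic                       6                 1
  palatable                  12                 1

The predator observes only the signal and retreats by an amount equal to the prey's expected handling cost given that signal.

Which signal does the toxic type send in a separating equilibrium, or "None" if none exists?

None

Try toxic → bright display, palatable → dull display:
  If types separate, bright display earns payment 47 and dull display earns 33.
  Toxic: bright display gives 47 − 6 = 41; dull display gives 33 − 1 = 32. No deviation. ✓
  Palatable: dull display gives 33 − 1 = 32; bright display gives 47 − 12 = 35. Would deviate. ✗
Try toxic → dull display, palatable → bright display:
  If types separate, dull display earns payment 47 and bright display earns 33.
  Toxic: dull display gives 47 − 1 = 46; bright display gives 33 − 6 = 27. No deviation. ✓
  Palatable: bright display gives 33 − 12 = 21; dull display gives 47 − 1 = 46. Would deviate. ✗
Neither assignment is incentive-compatible.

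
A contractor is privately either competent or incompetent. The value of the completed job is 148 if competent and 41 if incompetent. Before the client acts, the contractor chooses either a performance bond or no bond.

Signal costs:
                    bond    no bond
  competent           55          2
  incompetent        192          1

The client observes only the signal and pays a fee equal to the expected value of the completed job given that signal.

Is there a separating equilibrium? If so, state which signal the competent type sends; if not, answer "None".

Try competent → bond, incompetent → no bond:
  If types separate, bond earns payment 148 and no bond earns 41.
  Competent: bond gives 148 − 55 = 93; no bond gives 41 − 2 = 39. No deviation. ✓
  Incompetent: no bond gives 41 − 1 = 40; bond gives 148 − 192 = -44. No deviation. ✓
Both hold — the competent type sends bond.

bond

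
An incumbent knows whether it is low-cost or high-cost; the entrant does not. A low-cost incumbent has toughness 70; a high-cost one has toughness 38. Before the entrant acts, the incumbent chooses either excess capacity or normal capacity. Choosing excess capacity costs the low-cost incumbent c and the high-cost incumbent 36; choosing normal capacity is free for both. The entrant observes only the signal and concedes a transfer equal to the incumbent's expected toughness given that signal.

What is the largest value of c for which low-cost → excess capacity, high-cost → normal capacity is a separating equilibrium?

32

Under separation: excess capacity → low-cost (pays 70); normal capacity → high-cost (pays 38).
High-cost: 38 − 0 = 38 ≥ 70 − 36 = 34. Holds regardless of c. ✓
Low-cost: 70 − c ≥ 38 − 0, so c ≤ 70 − 38 = 32.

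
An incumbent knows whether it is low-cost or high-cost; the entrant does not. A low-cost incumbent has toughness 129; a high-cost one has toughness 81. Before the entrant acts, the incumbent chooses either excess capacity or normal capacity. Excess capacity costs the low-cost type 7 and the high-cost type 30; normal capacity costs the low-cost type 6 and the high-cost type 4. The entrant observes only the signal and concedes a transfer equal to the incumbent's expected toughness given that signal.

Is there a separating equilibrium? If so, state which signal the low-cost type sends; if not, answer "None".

None

Try low-cost → excess capacity, high-cost → normal capacity:
  If types separate, excess capacity earns payment 129 and normal capacity earns 81.
  Low-cost: excess capacity gives 129 − 7 = 122; normal capacity gives 81 − 6 = 75. No deviation. ✓
  High-cost: normal capacity gives 81 − 4 = 77; excess capacity gives 129 − 30 = 99. Would deviate. ✗
Try low-cost → normal capacity, high-cost → excess capacity:
  If types separate, normal capacity earns payment 129 and excess capacity earns 81.
  Low-cost: normal capacity gives 129 − 6 = 123; excess capacity gives 81 − 7 = 74. No deviation. ✓
  High-cost: excess capacity gives 81 − 30 = 51; normal capacity gives 129 − 4 = 125. Would deviate. ✗
Neither assignment is incentive-compatible.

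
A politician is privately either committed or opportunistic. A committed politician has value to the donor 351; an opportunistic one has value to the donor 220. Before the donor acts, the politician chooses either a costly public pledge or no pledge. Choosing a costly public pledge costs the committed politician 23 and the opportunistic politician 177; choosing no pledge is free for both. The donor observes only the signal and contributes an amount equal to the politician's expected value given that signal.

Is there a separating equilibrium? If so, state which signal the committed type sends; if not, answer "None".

pledge

Try committed → pledge, opportunistic → no pledge:
  If types separate, pledge earns payment 351 and no pledge earns 220.
  Committed: pledge gives 351 − 23 = 328; no pledge gives 220 − 0 = 220. No deviation. ✓
  Opportunistic: no pledge gives 220 − 0 = 220; pledge gives 351 − 177 = 174. No deviation. ✓
Both hold — the committed type sends pledge.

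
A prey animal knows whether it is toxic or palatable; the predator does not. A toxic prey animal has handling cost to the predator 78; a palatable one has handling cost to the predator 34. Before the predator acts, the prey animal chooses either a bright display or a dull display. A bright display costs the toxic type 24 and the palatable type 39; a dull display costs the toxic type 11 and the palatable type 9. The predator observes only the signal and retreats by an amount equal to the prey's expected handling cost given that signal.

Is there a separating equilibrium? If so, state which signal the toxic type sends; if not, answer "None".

None

Try toxic → bright display, palatable → dull display:
  Under separation the predator infers type exactly: bright display → toxic (pays 78), dull display → palatable (pays 34).
  Toxic: bright display gives 78 − 24 = 54; dull display gives 34 − 11 = 23. No deviation. ✓
  Palatable: dull display gives 34 − 9 = 25; bright display gives 78 − 39 = 39. Would deviate. ✗
Try toxic → dull display, palatable → bright display:
  Under separation the predator infers type exactly: dull display → toxic (pays 78), bright display → palatable (pays 34).
  Toxic: dull display gives 78 − 11 = 67; bright display gives 34 − 24 = 10. No deviation. ✓
  Palatable: bright display gives 34 − 39 = -5; dull display gives 78 − 9 = 69. Would deviate. ✗
Neither assignment is incentive-compatible.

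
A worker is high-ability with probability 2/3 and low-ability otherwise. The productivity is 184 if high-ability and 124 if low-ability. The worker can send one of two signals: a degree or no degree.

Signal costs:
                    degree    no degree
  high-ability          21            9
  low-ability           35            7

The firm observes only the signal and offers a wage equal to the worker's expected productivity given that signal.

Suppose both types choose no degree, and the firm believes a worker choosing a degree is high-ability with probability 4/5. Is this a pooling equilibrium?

Yes

At the pooled signal (no degree) the firm holds the prior 2/3 and pays 2/3·184 + 1/3·124 = 164. Off-path (degree) belief 4/5 gives 4/5·184 + 1/5·124 = 172.
High-ability: no degree gives 164 − 9 = 155; degree gives 172 − 21 = 151. Stays. ✓
Low-ability: no degree gives 164 − 7 = 157; degree gives 172 − 35 = 137. Stays. ✓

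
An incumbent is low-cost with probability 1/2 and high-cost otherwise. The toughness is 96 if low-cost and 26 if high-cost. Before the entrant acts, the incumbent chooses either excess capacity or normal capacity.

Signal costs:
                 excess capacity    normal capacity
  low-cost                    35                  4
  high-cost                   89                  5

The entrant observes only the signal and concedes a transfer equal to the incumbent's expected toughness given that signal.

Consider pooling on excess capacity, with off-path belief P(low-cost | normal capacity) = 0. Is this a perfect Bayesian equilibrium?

On the equilibrium path (excess capacity) the entrant holds the prior 1/2 and pays 1/2·96 + 1/2·26 = 61. Off-path (normal capacity) belief 0 gives 0·96 + 1·26 = 26.
Low-cost: excess capacity gives 61 − 35 = 26; normal capacity gives 26 − 4 = 22. Stays. ✓
High-cost: excess capacity gives 61 − 89 = -28; normal capacity gives 26 − 5 = 21. Deviates. ✗

No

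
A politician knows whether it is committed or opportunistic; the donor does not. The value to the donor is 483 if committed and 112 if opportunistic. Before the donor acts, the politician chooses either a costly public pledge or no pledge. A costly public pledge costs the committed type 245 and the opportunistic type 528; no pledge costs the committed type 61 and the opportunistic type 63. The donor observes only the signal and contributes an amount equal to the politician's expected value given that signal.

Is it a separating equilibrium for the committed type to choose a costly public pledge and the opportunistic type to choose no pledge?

If types separate, pledge earns payment 483 and no pledge earns 112.
Committed: pledge gives 483 − 245 = 238; no pledge gives 112 − 61 = 51. No deviation. ✓
Opportunistic: no pledge gives 112 − 63 = 49; pledge gives 483 − 528 = -45. No deviation. ✓
Neither type gains from mimicking the other.

Yes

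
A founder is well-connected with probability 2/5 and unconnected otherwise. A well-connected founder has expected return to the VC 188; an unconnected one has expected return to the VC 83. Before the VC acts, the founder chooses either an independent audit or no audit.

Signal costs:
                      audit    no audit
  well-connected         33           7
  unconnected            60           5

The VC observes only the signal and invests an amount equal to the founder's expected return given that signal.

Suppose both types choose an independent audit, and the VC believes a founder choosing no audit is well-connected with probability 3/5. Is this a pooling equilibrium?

No

On the equilibrium path (audit) the VC holds the prior 2/5 and pays 2/5·188 + 3/5·83 = 125. Off-path (no audit) belief 3/5 gives 3/5·188 + 2/5·83 = 146.
Well-connected: audit gives 125 − 33 = 92; no audit gives 146 − 7 = 139. Deviates. ✗
Unconnected: audit gives 125 − 60 = 65; no audit gives 146 − 5 = 141. Deviates. ✗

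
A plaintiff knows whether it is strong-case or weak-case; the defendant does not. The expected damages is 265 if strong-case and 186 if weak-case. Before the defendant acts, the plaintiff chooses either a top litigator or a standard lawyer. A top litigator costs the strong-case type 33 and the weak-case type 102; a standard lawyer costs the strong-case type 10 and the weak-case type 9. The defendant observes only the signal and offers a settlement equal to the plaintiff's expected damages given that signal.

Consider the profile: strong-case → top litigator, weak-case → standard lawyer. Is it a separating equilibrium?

Under separation the defendant infers type exactly: top litigator → strong-case (pays 265), standard lawyer → weak-case (pays 186).
Strong-case: top litigator gives 265 − 33 = 232; standard lawyer gives 186 − 10 = 176. No deviation. ✓
Weak-case: standard lawyer gives 186 − 9 = 177; top litigator gives 265 − 102 = 163. No deviation. ✓
Both incentive constraints hold.

Yes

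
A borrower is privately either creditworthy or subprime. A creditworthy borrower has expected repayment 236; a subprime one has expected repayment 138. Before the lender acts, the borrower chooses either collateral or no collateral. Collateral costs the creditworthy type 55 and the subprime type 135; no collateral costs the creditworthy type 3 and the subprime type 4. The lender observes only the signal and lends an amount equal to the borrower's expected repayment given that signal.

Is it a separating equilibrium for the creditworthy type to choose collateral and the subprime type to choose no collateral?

Yes

Under separation the lender infers type exactly: collateral → creditworthy (pays 236), no collateral → subprime (pays 138).
Creditworthy: collateral gives 236 − 55 = 181; no collateral gives 138 − 3 = 135. No deviation. ✓
Subprime: no collateral gives 138 − 4 = 134; collateral gives 236 − 135 = 101. No deviation. ✓
Neither type gains from mimicking the other.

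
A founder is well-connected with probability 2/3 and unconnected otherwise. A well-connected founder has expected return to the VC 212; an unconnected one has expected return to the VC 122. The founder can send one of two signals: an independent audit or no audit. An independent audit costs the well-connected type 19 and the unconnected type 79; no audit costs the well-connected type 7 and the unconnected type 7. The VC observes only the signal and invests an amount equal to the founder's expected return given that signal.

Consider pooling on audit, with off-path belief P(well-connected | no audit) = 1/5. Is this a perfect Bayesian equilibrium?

No

On the equilibrium path (audit) the VC holds the prior 2/3 and pays 2/3·212 + 1/3·122 = 182. Off-path (no audit) belief 1/5 gives 1/5·212 + 4/5·122 = 140.
Well-connected: audit gives 182 − 19 = 163; no audit gives 140 − 7 = 133. Stays. ✓
Unconnected: audit gives 182 − 79 = 103; no audit gives 140 − 7 = 133. Deviates. ✗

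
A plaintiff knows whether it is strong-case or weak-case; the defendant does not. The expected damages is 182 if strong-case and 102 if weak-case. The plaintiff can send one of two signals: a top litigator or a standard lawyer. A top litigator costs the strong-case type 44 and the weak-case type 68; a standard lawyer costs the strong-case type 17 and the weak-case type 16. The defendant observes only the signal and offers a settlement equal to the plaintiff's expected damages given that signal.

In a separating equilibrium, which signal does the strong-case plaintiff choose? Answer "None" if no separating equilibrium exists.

None

Try strong-case → top litigator, weak-case → standard lawyer:
  If types separate, top litigator earns payment 182 and standard lawyer earns 102.
  Strong-case: top litigator gives 182 − 44 = 138; standard lawyer gives 102 − 17 = 85. No deviation. ✓
  Weak-case: standard lawyer gives 102 − 16 = 86; top litigator gives 182 − 68 = 114. Would deviate. ✗
Try strong-case → standard lawyer, weak-case → top litigator:
  If types separate, standard lawyer earns payment 182 and top litigator earns 102.
  Strong-case: standard lawyer gives 182 − 17 = 165; top litigator gives 102 − 44 = 58. No deviation. ✓
  Weak-case: top litigator gives 102 − 68 = 34; standard lawyer gives 182 − 16 = 166. Would deviate. ✗
Neither assignment is incentive-compatible.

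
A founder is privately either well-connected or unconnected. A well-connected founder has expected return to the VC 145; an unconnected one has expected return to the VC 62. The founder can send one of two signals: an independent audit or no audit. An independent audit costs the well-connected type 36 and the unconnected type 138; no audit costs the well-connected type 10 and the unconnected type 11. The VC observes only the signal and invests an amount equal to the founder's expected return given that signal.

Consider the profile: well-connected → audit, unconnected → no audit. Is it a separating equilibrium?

Under separation the VC infers type exactly: audit → well-connected (pays 145), no audit → unconnected (pays 62).
Well-connected: audit gives 145 − 36 = 109; no audit gives 62 − 10 = 52. No deviation. ✓
Unconnected: no audit gives 62 − 11 = 51; audit gives 145 − 138 = 7. No deviation. ✓
Neither type gains from mimicking the other.

Yes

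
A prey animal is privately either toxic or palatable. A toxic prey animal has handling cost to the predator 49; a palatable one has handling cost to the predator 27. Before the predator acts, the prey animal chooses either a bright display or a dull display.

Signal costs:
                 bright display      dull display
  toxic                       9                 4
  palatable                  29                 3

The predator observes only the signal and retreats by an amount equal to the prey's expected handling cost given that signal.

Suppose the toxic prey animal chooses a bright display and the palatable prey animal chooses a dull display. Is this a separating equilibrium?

Yes

If types separate, bright display earns payment 49 and dull display earns 27.
Toxic: bright display gives 49 − 9 = 40; dull display gives 27 − 4 = 23. No deviation. ✓
Palatable: dull display gives 27 − 3 = 24; bright display gives 49 − 29 = 20. No deviation. ✓
Neither type gains from mimicking the other.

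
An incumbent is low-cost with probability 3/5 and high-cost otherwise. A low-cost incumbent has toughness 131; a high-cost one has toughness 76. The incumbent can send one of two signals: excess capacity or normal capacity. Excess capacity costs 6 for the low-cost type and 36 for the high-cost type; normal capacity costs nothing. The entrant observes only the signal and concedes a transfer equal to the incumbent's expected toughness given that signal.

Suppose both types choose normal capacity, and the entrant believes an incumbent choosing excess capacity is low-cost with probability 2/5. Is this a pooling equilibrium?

On the equilibrium path (normal capacity) the entrant holds the prior 3/5 and pays 3/5·131 + 2/5·76 = 109. Off-path (excess capacity) belief 2/5 gives 2/5·131 + 3/5·76 = 98.
Low-cost: normal capacity gives 109 − 0 = 109; excess capacity gives 98 − 6 = 92. Stays. ✓
High-cost: normal capacity gives 109 − 0 = 109; excess capacity gives 98 − 36 = 62. Stays. ✓
Beliefs are Bayes-consistent on-path and both types best-respond.

Yes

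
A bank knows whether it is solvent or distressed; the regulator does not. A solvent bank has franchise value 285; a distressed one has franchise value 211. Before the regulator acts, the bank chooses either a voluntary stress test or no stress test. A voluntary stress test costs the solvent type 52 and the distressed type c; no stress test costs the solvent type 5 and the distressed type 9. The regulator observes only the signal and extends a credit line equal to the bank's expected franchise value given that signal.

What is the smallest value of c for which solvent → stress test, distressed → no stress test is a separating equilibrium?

83

Under separation: stress test → solvent (pays 285); no stress test → distressed (pays 211).
Solvent: 285 − 52 = 233 ≥ 211 − 5 = 206. Holds regardless of c. ✓
Distressed: 211 − 9 ≥ 285 − c, so c ≥ 285 − 202 = 83.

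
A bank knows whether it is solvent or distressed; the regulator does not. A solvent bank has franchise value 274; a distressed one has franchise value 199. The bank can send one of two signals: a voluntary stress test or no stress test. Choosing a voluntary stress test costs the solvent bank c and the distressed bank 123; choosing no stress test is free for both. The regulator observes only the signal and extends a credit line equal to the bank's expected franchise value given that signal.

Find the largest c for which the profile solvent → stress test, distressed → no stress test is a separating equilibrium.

Under separation: stress test → solvent (pays 274); no stress test → distressed (pays 199).
Distressed: 199 − 0 = 199 ≥ 274 − 123 = 151. Holds regardless of c. ✓
Solvent: 274 − c ≥ 199 − 0, so c ≤ 274 − 199 = 75.

75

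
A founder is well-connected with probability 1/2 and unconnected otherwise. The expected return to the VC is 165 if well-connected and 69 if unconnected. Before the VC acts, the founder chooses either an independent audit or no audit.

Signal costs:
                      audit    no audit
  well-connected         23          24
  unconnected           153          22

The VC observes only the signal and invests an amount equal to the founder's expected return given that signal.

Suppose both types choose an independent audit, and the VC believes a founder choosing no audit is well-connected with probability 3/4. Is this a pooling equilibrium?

No

On the equilibrium path (audit) the VC holds the prior 1/2 and pays 1/2·165 + 1/2·69 = 117. Off-path (no audit) belief 3/4 gives 3/4·165 + 1/4·69 = 141.
Well-connected: audit gives 117 − 23 = 94; no audit gives 141 − 24 = 117. Deviates. ✗
Unconnected: audit gives 117 − 153 = -36; no audit gives 141 − 22 = 119. Deviates. ✗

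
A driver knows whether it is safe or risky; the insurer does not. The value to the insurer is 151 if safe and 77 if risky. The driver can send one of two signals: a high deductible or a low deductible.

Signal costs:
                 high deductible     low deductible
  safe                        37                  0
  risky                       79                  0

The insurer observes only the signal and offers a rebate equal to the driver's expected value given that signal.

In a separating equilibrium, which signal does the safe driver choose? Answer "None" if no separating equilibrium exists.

Try safe → high deductible, risky → low deductible:
  If types separate, high deductible earns payment 151 and low deductible earns 77.
  Safe: high deductible gives 151 − 37 = 114; low deductible gives 77 − 0 = 77. No deviation. ✓
  Risky: low deductible gives 77 − 0 = 77; high deductible gives 151 − 79 = 72. No deviation. ✓
Both hold — the safe type sends high deductible.

high deductible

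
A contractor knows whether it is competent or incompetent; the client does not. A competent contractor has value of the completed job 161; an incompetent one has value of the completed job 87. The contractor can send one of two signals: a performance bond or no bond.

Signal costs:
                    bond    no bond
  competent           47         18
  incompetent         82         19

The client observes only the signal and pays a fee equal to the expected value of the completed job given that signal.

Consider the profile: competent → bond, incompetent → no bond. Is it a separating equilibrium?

If types separate, bond earns payment 161 and no bond earns 87.
Competent: bond gives 161 − 47 = 114; no bond gives 87 − 18 = 69. No deviation. ✓
Incompetent: no bond gives 87 − 19 = 68; bond gives 161 − 82 = 79. Would deviate. ✗

No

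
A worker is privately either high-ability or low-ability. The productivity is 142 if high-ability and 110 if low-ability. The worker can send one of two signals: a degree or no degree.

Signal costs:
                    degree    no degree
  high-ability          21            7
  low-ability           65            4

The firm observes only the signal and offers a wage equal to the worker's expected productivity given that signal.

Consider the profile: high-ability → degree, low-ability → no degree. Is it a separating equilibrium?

Yes

If types separate, degree earns payment 142 and no degree earns 110.
High-ability: degree gives 142 − 21 = 121; no degree gives 110 − 7 = 103. No deviation. ✓
Low-ability: no degree gives 110 − 4 = 106; degree gives 142 − 65 = 77. No deviation. ✓
Both incentive constraints hold.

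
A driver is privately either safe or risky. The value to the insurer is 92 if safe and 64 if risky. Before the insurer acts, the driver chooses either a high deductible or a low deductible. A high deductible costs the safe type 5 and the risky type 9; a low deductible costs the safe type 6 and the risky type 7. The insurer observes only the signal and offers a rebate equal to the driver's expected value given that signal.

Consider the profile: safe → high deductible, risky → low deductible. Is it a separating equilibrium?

No

If types separate, high deductible earns payment 92 and low deductible earns 64.
Safe: high deductible gives 92 − 5 = 87; low deductible gives 64 − 6 = 58. No deviation. ✓
Risky: low deductible gives 64 − 7 = 57; high deductible gives 92 − 9 = 83. Would deviate. ✗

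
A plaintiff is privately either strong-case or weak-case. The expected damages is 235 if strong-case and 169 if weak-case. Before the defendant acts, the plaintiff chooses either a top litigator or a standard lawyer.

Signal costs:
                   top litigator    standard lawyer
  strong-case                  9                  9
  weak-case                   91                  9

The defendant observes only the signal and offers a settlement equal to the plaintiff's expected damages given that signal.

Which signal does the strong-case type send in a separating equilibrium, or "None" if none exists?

Try strong-case → top litigator, weak-case → standard lawyer:
  Under separation the defendant infers type exactly: top litigator → strong-case (pays 235), standard lawyer → weak-case (pays 169).
  Strong-case: top litigator gives 235 − 9 = 226; standard lawyer gives 169 − 9 = 160. No deviation. ✓
  Weak-case: standard lawyer gives 169 − 9 = 160; top litigator gives 235 − 91 = 144. No deviation. ✓
Both hold — the strong-case type sends top litigator.

top litigator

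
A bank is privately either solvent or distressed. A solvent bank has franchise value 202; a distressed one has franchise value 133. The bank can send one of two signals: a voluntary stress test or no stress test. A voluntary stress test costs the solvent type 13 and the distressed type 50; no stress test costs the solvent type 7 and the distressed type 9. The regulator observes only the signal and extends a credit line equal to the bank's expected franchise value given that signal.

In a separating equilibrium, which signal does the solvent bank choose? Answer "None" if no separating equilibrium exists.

None

Try solvent → stress test, distressed → no stress test:
  If types separate, stress test earns payment 202 and no stress test earns 133.
  Solvent: stress test gives 202 − 13 = 189; no stress test gives 133 − 7 = 126. No deviation. ✓
  Distressed: no stress test gives 133 − 9 = 124; stress test gives 202 − 50 = 152. Would deviate. ✗
Try solvent → no stress test, distressed → stress test:
  If types separate, no stress test earns payment 202 and stress test earns 133.
  Solvent: no stress test gives 202 − 7 = 195; stress test gives 133 − 13 = 120. No deviation. ✓
  Distressed: stress test gives 133 − 50 = 83; no stress test gives 202 − 9 = 193. Would deviate. ✗
Neither assignment is incentive-compatible.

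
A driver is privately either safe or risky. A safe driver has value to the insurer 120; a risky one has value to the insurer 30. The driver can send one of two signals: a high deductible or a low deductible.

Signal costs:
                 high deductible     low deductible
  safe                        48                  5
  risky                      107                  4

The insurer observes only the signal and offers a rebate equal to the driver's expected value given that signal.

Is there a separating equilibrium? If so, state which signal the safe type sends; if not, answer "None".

Try safe → high deductible, risky → low deductible:
  If types separate, high deductible earns payment 120 and low deductible earns 30.
  Safe: high deductible gives 120 − 48 = 72; low deductible gives 30 − 5 = 25. No deviation. ✓
  Risky: low deductible gives 30 − 4 = 26; high deductible gives 120 − 107 = 13. No deviation. ✓
Both hold — the safe type sends high deductible.

high deductible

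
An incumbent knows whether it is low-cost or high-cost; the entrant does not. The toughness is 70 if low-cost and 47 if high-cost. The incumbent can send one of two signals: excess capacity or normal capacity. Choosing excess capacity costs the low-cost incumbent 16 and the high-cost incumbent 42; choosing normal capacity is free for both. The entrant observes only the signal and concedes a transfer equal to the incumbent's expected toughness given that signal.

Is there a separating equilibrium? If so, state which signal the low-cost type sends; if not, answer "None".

Try low-cost → excess capacity, high-cost → normal capacity:
  If types separate, excess capacity earns payment 70 and normal capacity earns 47.
  Low-cost: excess capacity gives 70 − 16 = 54; normal capacity gives 47 − 0 = 47. No deviation. ✓
  High-cost: normal capacity gives 47 − 0 = 47; excess capacity gives 70 − 42 = 28. No deviation. ✓
Both hold — the low-cost type sends excess capacity.

excess capacity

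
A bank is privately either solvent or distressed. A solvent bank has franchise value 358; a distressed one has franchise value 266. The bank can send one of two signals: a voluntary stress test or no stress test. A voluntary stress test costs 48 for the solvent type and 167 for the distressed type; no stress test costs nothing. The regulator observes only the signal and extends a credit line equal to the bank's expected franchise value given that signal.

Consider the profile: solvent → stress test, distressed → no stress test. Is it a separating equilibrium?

Yes

If types separate, stress test earns payment 358 and no stress test earns 266.
Solvent: stress test gives 358 − 48 = 310; no stress test gives 266 − 0 = 266. No deviation. ✓
Distressed: no stress test gives 266 − 0 = 266; stress test gives 358 − 167 = 191. No deviation. ✓
Neither type gains from mimicking the other.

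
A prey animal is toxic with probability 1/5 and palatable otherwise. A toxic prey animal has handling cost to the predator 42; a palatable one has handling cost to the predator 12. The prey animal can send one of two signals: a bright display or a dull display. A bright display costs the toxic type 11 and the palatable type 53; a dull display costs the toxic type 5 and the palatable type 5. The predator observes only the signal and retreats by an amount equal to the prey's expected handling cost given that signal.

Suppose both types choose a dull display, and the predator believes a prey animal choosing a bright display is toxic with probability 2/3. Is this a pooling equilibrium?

On the equilibrium path (dull display) the predator holds the prior 1/5 and pays 1/5·42 + 4/5·12 = 18. Off-path (bright display) belief 2/3 gives 2/3·42 + 1/3·12 = 32.
Toxic: dull display gives 18 − 5 = 13; bright display gives 32 − 11 = 21. Deviates. ✗
Palatable: dull display gives 18 − 5 = 13; bright display gives 32 − 53 = -21. Stays. ✓

No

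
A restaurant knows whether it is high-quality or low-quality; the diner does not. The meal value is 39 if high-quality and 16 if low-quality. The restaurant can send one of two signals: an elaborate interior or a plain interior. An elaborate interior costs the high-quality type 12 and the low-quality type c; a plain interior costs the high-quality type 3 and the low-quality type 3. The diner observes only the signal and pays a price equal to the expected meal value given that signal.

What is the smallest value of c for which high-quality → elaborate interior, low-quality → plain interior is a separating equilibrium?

Under separation: elaborate interior → high-quality (pays 39); plain interior → low-quality (pays 16).
High-quality: 39 − 12 = 27 ≥ 16 − 3 = 13. Holds regardless of c. ✓
Low-quality: 16 − 3 ≥ 39 − c, so c ≥ 39 − 13 = 26.

26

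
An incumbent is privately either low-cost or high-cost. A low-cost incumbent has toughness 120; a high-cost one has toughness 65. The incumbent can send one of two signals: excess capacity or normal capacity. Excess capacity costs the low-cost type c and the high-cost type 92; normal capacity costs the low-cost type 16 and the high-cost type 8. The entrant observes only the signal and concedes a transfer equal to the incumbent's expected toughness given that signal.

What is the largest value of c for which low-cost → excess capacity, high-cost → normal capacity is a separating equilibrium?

71

Under separation: excess capacity → low-cost (pays 120); normal capacity → high-cost (pays 65).
High-cost: 65 − 8 = 57 ≥ 120 − 92 = 28. Holds regardless of c. ✓
Low-cost: 120 − c ≥ 65 − 16, so c ≤ 120 − 49 = 71.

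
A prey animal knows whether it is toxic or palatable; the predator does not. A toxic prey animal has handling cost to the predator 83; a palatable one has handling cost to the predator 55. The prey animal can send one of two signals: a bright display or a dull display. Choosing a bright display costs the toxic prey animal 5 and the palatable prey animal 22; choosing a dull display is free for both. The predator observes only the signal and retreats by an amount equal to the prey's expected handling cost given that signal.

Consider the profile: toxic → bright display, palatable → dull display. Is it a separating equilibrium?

If types separate, bright display earns payment 83 and dull display earns 55.
Toxic: bright display gives 83 − 5 = 78; dull display gives 55 − 0 = 55. No deviation. ✓
Palatable: dull display gives 55 − 0 = 55; bright display gives 83 − 22 = 61. Would deviate. ✗

No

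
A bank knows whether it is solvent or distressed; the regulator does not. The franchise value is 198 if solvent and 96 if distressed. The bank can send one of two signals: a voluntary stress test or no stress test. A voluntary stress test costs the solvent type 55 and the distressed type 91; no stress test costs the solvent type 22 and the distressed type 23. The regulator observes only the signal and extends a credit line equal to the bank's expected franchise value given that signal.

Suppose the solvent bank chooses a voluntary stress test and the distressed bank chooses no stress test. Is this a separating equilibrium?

No

If types separate, stress test earns payment 198 and no stress test earns 96.
Solvent: stress test gives 198 − 55 = 143; no stress test gives 96 − 22 = 74. No deviation. ✓
Distressed: no stress test gives 96 − 23 = 73; stress test gives 198 − 91 = 107. Would deviate. ✗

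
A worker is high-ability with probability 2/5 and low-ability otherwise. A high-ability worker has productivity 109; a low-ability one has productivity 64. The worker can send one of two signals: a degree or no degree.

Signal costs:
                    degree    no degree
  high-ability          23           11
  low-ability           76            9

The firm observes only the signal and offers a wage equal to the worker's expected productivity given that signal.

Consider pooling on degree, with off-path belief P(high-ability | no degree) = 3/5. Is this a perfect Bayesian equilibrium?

No

At the pooled signal (degree) the firm holds the prior 2/5 and pays 2/5·109 + 3/5·64 = 82. Off-path (no degree) belief 3/5 gives 3/5·109 + 2/5·64 = 91.
High-ability: degree gives 82 − 23 = 59; no degree gives 91 − 11 = 80. Deviates. ✗
Low-ability: degree gives 82 − 76 = 6; no degree gives 91 − 9 = 82. Deviates. ✗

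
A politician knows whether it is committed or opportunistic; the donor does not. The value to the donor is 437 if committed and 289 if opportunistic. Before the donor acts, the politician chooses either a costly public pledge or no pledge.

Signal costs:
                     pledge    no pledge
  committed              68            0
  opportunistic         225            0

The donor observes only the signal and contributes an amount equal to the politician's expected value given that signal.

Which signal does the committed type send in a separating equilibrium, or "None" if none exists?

Try committed → pledge, opportunistic → no pledge:
  If types separate, pledge earns payment 437 and no pledge earns 289.
  Committed: pledge gives 437 − 68 = 369; no pledge gives 289 − 0 = 289. No deviation. ✓
  Opportunistic: no pledge gives 289 − 0 = 289; pledge gives 437 − 225 = 212. No deviation. ✓
Both hold — the committed type sends pledge.

pledge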